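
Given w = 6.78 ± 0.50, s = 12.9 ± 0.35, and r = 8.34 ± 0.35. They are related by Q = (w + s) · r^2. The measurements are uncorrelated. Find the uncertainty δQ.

Let u = w + s = 19.7. δu = √(δw² + δs²) = √(0.250 + 0.122) = 0.610, so δu/u = 0.0310.
Q is then a monomial in u, r:
δQ/Q = √((δu/u)² + (2·δr/r)²) = √(0.000962 + 0.00704) = 0.0895
Q = 1370, so δQ = 0.0895 × 1370 = 122.

122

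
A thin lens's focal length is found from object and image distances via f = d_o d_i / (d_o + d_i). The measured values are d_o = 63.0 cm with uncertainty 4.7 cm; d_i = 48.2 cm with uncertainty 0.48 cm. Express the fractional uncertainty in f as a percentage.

3.28%

∂f/∂d_o = (d_i/(d_o+d_i))² = 0.188;  ∂f/∂d_i = (d_o/(d_o+d_i))² = 0.321
δf = √((∂f/∂d_o · δd_o)² + (∂f/∂d_i · δd_i)²) = √(0.780 + 0.0237) = 0.896 cm
f = 27.3 cm, so δf/f = 0.896/27.3 = 0.0328.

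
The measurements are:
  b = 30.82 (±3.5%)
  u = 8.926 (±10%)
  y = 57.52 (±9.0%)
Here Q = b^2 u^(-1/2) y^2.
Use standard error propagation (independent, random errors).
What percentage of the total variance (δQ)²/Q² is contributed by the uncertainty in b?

12.3%

(δQ/Q)² = (2·δb/b)² + (−½·δu/u)² + (2·δy/y)²
  b term: (2×0.0350)² = 0.00490
  u term: (-0.5×0.100)² = 0.00250
  y term: (2×0.0900)² = 0.0324
Total = 0.0398. Share from b = 0.00490/0.0398 = 0.123.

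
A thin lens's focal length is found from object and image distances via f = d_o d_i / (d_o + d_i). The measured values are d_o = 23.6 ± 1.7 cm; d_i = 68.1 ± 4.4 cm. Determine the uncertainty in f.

0.982 cm

∂f/∂d_o = (d_i/(d_o+d_i))² = 0.552;  ∂f/∂d_i = (d_o/(d_o+d_i))² = 0.0662
δf = √((∂f/∂d_o · δd_o)² + (∂f/∂d_i · δd_i)²) = √(0.879 + 0.0849) = 0.982 cm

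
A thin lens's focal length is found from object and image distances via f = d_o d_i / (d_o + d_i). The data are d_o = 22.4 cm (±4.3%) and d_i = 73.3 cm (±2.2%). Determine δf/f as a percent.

3.33%

∂f/∂d_o = (d_i/(d_o+d_i))² = 0.587;  ∂f/∂d_i = (d_o/(d_o+d_i))² = 0.0548
δf = √((∂f/∂d_o · δd_o)² + (∂f/∂d_i · δd_i)²) = √(0.319 + 0.00781) = 0.572 cm
f = 17.2 cm, so δf/f = 0.572/17.2 = 0.0333.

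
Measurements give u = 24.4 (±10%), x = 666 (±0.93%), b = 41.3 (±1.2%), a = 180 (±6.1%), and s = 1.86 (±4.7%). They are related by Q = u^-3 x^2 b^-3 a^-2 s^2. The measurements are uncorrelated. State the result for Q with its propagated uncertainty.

(4.63 ± 1.57) × 10^-8

Since Q is a product/quotient, work with relative uncertainties:
  (-3·δu/u)² = (-3×0.100)² = 0.0900;  (2·δx/x)² = (2×0.00930)² = 0.000346;  (-3·δb/b)² = (-3×0.0120)² = 0.00130;  (-2·δa/a)² = (-2×0.0610)² = 0.0149;  (2·δs/s)² = (2×0.0470)² = 0.00884
δQ/Q = √(0.115) = 0.340
Q = 4.63e-08, so δQ = 0.340 × 4.63e-08 = 1.57e-08.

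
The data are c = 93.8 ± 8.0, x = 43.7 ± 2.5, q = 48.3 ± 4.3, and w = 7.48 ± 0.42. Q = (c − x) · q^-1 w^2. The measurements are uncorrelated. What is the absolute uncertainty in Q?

Let u = c − x = 50.1. δu = √(δc² + δx²) = √(64.0 + 6.25) = 8.38, so δu/u = 0.167.
Q is then a monomial in u, q, w:
δQ/Q = √((δu/u)² + (-1·δq/q)² + (2·δw/w)²) = √(0.0280 + 0.00793 + 0.0126) = 0.220
Q = 58.0, so δQ = 0.220 × 58.0 = 12.8.

12.8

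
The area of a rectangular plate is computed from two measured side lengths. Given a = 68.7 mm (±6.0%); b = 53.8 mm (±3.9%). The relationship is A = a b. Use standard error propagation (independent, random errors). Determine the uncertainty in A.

Relative error in a monomial: (δA/A)² = Σ (nᵢ · δxᵢ/xᵢ)².
  (1·δa/a)² = (1×0.0600)² = 0.00360;  (1·δb/b)² = (1×0.0390)² = 0.00152
δA/A = √(0.00512) = 0.0716
A = 3700 mm^2, so δA = 0.0716 × 3700 = 264 mm^2.

264 mm^2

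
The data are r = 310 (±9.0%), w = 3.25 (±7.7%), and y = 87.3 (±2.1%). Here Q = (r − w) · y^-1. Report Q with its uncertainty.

Let u = r − w = 307. δu = √(δr² + δw²) = √(778 + 0.0626) = 27.9, so δu/u = 0.0910.
Q is then a monomial in u, y:
δQ/Q = √((δu/u)² + (-1·δy/y)²) = √(0.00827 + 0.000441) = 0.0933
Q = 3.51, so δQ = 0.0933 × 3.51 = 0.328.

3.51 ± 0.328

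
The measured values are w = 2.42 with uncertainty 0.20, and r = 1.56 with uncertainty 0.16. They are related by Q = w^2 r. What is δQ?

1.78

Products/powers → add relative errors in quadrature, weighted by exponent:
  (2·δw/w)² = (2×0.0826)² = 0.0273;  (1·δr/r)² = (1×0.103)² = 0.0105
δQ/Q = √(0.0378) = 0.195
Q = 9.14, so δQ = 0.195 × 9.14 = 1.78.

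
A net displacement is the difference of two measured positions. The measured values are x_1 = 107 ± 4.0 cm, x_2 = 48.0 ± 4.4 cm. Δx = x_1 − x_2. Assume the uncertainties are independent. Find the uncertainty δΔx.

5.95 cm

For a sum/difference, combine absolute errors in quadrature:
  (δx_1)² = 16.0;  (δx_2)² = 19.4
δΔx = √(35.4) = 5.95 cm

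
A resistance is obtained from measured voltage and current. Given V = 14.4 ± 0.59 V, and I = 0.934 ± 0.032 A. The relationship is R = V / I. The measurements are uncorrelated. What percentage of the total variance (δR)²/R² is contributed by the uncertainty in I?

(δR/R)² = (1·δV/V)² + (-1·δI/I)²
  V term: (1×0.0410)² = 0.00168
  I term: (-1×0.0343)² = 0.00117
Total = 0.00285. Share from I = 0.00117/0.00285 = 0.412.

41.2%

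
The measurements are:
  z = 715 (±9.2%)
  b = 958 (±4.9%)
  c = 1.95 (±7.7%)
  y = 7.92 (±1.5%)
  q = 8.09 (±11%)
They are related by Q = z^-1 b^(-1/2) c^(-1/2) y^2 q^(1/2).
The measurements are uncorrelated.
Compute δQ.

For a monomial Q ∝ z^-1, b^(-1/2), c^(-1/2), y^2, q^(1/2), fractional errors add in quadrature:
  (-1·δz/z)² = (-1×0.0920)² = 0.00846;  (−½·δb/b)² = (-0.5×0.0490)² = 0.000600;  (−½·δc/c)² = (-0.5×0.0770)² = 0.00148;  (2·δy/y)² = (2×0.0150)² = 0.000900;  (½·δq/q)² = (0.5×0.110)² = 0.00302
δQ/Q = √(0.0145) = 0.120
Q = 0.00577, so δQ = 0.120 × 0.00577 = 0.000695.

0.000695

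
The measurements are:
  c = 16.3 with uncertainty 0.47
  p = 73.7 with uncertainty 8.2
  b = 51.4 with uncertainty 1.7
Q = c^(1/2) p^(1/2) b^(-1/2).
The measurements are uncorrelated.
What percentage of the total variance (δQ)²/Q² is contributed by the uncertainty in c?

5.81%

(δQ/Q)² = (½·δc/c)² + (½·δp/p)² + (−½·δb/b)²
  c term: (0.5×0.0288)² = 0.000208
  p term: (0.5×0.111)² = 0.00309
  b term: (-0.5×0.0331)² = 0.000273
Total = 0.00358. Share from c = 0.000208/0.00358 = 0.0581.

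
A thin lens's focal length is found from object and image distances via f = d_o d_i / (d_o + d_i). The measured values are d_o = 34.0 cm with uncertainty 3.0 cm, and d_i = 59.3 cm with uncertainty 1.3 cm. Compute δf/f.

0.0566

∂f/∂d_o = (d_i/(d_o+d_i))² = 0.404;  ∂f/∂d_i = (d_o/(d_o+d_i))² = 0.133
δf = √((∂f/∂d_o · δd_o)² + (∂f/∂d_i · δd_i)²) = √(1.47 + 0.0298) = 1.22 cm
f = 21.6 cm, so δf/f = 1.22/21.6 = 0.0566.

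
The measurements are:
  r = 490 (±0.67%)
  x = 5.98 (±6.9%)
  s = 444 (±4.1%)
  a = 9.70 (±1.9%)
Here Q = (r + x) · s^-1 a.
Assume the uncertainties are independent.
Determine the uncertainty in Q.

0.495

Let u = r + x = 496. δu = √(δr² + δx²) = √(10.8 + 0.170) = 3.31, so δu/u = 0.00667.
Q is then a monomial in u, s, a:
δQ/Q = √((δu/u)² + (-1·δs/s)² + (1·δa/a)²) = √(4.45e-05 + 0.00168 + 0.000361) = 0.0457
Q = 10.8, so δQ = 0.0457 × 10.8 = 0.495.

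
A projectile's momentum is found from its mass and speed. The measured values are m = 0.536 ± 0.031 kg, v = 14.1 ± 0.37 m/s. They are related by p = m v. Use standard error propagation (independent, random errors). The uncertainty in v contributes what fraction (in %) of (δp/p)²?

(δp/p)² = (1·δm/m)² + (1·δv/v)²
  m term: (1×0.0578)² = 0.00334
  v term: (1×0.0262)² = 0.000689
Total = 0.00403. Share from v = 0.000689/0.00403 = 0.171.

17.1%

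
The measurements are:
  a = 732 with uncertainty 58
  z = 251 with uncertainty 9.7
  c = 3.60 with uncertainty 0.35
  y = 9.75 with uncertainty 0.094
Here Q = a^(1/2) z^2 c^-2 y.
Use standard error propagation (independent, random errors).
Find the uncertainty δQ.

2.73e+05

For a monomial Q ∝ a^(1/2), z^2, c^-2, y, fractional errors add in quadrature:
  (½·δa/a)² = (0.5×0.0792)² = 0.00157;  (2·δz/z)² = (2×0.0386)² = 0.00597;  (-2·δc/c)² = (-2×0.0972)² = 0.0378;  (1·δy/y)² = (1×0.00964)² = 9.29e-05
δQ/Q = √(0.0454) = 0.213
Q = 1.28e+06, so δQ = 0.213 × 1.28e+06 = 2.73e+05.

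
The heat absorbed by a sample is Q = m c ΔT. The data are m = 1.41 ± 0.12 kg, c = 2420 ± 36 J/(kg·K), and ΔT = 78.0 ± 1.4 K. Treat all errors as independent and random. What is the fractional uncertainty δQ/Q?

0.0882

Each factor contributes (exponent × relative error)² to (δQ/Q)²:
  (1·δm/m)² = (1×0.0851)² = 0.00724;  (1·δc/c)² = (1×0.0149)² = 0.000221;  (1·δΔT/ΔT)² = (1×0.0179)² = 0.000322
δQ/Q = √(0.00779) = 0.0882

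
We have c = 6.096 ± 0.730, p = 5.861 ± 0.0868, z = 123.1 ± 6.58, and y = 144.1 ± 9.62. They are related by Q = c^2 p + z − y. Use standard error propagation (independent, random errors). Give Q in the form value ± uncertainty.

Let w = c^2·p = 217.8. δw/w = √((2·δc/c)² + (1·δp/p)²) = √(0.0574 + 0.000219) = 0.240, so δw = 52.3.
Q = w + z − y: δQ = √(δw² + δz² + δy²) = √(2730 + 43.3 + 92.5) = 53.5
Q = 196.8.

196.8 ± 53.5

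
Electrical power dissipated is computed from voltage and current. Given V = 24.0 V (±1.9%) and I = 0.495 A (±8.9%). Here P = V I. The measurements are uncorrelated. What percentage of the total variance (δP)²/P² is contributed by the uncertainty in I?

(δP/P)² = (1·δV/V)² + (1·δI/I)²
  V term: (1×0.0190)² = 0.000361
  I term: (1×0.0890)² = 0.00792
Total = 0.00828. Share from I = 0.00792/0.00828 = 0.956.

95.6%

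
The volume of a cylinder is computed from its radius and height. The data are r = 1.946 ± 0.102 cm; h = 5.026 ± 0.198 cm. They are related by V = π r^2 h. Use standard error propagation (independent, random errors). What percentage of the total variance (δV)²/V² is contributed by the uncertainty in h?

12.4%

(δV/V)² = (2·δr/r)² + (1·δh/h)²
  r term: (2×0.0524)² = 0.0110
  h term: (1×0.0394)² = 0.00155
Total = 0.0125. Share from h = 0.00155/0.0125 = 0.124.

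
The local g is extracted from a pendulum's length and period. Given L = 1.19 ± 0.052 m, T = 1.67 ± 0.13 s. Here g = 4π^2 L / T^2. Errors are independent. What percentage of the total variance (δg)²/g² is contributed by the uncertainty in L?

(δg/g)² = (1·δL/L)² + (-2·δT/T)²
  L term: (1×0.0437)² = 0.00191
  T term: (-2×0.0778)² = 0.0242
Total = 0.0261. Share from L = 0.00191/0.0261 = 0.0730.

7.30%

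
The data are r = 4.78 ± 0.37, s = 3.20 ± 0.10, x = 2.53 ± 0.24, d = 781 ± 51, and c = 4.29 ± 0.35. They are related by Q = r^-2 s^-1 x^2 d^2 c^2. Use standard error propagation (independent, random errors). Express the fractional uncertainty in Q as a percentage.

Each factor contributes (exponent × relative error)² to (δQ/Q)²:
  (-2·δr/r)² = (-2×0.0774)² = 0.0240;  (-1·δs/s)² = (-1×0.0312)² = 0.000977;  (2·δx/x)² = (2×0.0949)² = 0.0360;  (2·δd/d)² = (2×0.0653)² = 0.0171;  (2·δc/c)² = (2×0.0816)² = 0.0266
δQ/Q = √(0.105) = 0.323

32.3%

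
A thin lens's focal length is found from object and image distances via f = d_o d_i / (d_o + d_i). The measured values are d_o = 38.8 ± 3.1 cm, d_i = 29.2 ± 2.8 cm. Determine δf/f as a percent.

∂f/∂d_o = (d_i/(d_o+d_i))² = 0.184;  ∂f/∂d_i = (d_o/(d_o+d_i))² = 0.326
δf = √((∂f/∂d_o · δd_o)² + (∂f/∂d_i · δd_i)²) = √(0.327 + 0.831) = 1.08 cm
f = 16.7 cm, so δf/f = 1.08/16.7 = 0.0646.

6.46%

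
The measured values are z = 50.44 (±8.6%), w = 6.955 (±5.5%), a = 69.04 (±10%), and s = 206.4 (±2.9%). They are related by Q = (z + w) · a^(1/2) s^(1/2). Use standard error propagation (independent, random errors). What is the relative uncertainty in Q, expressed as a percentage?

Let u = z + w = 57.39. δu = √(δz² + δw²) = √(18.8 + 0.146) = 4.35, so δu/u = 0.0759.
Q is then a monomial in u, a, s:
δQ/Q = √((δu/u)² + (½·δa/a)² + (½·δs/s)²) = √(0.00576 + 0.00250 + 0.000210) = 0.0920

9.20%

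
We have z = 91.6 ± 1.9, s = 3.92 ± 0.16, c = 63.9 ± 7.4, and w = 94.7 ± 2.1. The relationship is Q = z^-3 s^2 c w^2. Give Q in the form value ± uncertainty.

Since Q is a product/quotient, work with relative uncertainties:
  (-3·δz/z)² = (-3×0.0207)² = 0.00387;  (2·δs/s)² = (2×0.0408)² = 0.00666;  (1·δc/c)² = (1×0.116)² = 0.0134;  (2·δw/w)² = (2×0.0222)² = 0.00197
δQ/Q = √(0.0259) = 0.161
Q = 11.5, so δQ = 0.161 × 11.5 = 1.84.

11.5 ± 1.84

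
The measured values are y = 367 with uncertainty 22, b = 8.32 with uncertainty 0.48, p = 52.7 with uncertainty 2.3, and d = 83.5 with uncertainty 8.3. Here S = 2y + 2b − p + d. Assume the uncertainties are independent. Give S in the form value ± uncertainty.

781 ± 44.8

Each term contributes (cᵢ δxᵢ)² to (δS)²:
  (2·δy)² = 1940;  (2·δb)² = 0.922;  (δp)² = 5.29;  (δd)² = 68.9
δS = √(2010) = 44.8
S = 781.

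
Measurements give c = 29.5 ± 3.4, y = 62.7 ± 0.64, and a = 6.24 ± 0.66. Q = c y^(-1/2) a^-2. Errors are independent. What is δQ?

0.0231

Q is a product of powers, so relative uncertainties combine in quadrature:
  (1·δc/c)² = (1×0.115)² = 0.0133;  (−½·δy/y)² = (-0.5×0.0102)² = 2.6e-05;  (-2·δa/a)² = (-2×0.106)² = 0.0447
δQ/Q = √(0.0581) = 0.241
Q = 0.0957, so δQ = 0.241 × 0.0957 = 0.0231.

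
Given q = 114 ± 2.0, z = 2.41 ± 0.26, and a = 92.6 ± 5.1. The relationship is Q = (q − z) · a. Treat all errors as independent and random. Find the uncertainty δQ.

Let u = q − z = 112. δu = √(δq² + δz²) = √(4.00 + 0.0676) = 2.02, so δu/u = 0.0181.
Q is then a monomial in u, a:
δQ/Q = √((δu/u)² + (1·δa/a)²) = √(0.000327 + 0.00303) = 0.0580
Q = 10300, so δQ = 0.0580 × 10300 = 599.

599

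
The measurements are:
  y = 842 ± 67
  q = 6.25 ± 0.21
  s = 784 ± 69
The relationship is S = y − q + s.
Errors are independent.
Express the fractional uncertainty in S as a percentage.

5.94%

Sums and differences: (δS)² = Σ (cᵢ δxᵢ)².
  (δy)² = 4490;  (δq)² = 0.0441;  (δs)² = 4760
δS = √(9250) = 96.2
S = 1620, so δS/S = 96.2/1620 = 0.0594.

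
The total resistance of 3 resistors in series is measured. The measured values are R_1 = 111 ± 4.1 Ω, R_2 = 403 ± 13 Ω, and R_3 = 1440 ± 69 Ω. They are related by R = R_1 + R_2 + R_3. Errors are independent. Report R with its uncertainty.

Absolute uncertainties add in quadrature for a linear combination:
  (δR_1)² = 16.8;  (δR_2)² = 169;  (δR_3)² = 4760
δR = √(4950) = 70.3 Ω
R = 1950 Ω.

1950 ± 70.3 Ω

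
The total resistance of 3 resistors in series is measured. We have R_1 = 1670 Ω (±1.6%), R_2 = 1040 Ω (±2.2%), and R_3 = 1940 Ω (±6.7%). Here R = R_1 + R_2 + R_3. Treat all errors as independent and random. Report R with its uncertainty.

R is a linear combination, so absolute uncertainties add in quadrature:
  (δR_1)² = 714;  (δR_2)² = 523;  (δR_3)² = 16900
δR = √(18100) = 135 Ω
R = 4650 Ω.

4650 ± 135 Ω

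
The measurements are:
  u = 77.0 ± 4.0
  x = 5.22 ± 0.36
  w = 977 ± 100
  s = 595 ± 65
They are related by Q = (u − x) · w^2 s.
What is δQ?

Let h = u − x = 71.8. δh = √(δu² + δx²) = √(16.0 + 0.130) = 4.02, so δh/h = 0.0560.
Q is then a monomial in h, w, s:
δQ/Q = √((δh/h)² + (2·δw/w)² + (1·δs/s)²) = √(0.00313 + 0.0419 + 0.0119) = 0.239
Q = 4.08e+10, so δQ = 0.239 × 4.08e+10 = 9.73e+09.

9.73e+09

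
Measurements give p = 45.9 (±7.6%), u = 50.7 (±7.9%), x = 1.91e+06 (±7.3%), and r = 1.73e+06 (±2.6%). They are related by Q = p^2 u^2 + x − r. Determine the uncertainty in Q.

1.2e+06

Let w = p^2·u^2 = 5.42e+06. δw/w = √((2·δp/p)² + (2·δu/u)²) = √(0.0231 + 0.0250) = 0.219, so δw = 1.19e+06.
Q = w + x − r: δQ = √(δw² + δx² + δr²) = √(1.41e+12 + 1.94e+10 + 2.02e+09) = 1.2e+06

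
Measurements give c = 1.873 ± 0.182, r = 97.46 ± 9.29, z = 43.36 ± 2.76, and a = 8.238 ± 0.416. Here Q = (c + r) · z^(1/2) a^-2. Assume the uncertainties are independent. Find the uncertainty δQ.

1.36

Let u = c + r = 99.33. δu = √(δc² + δr²) = √(0.0331 + 86.3) = 9.29, so δu/u = 0.0935.
Q is then a monomial in u, z, a:
δQ/Q = √((δu/u)² + (½·δz/z)² + (-2·δa/a)²) = √(0.00875 + 0.00101 + 0.0102) = 0.141
Q = 9.638, so δQ = 0.141 × 9.638 = 1.36.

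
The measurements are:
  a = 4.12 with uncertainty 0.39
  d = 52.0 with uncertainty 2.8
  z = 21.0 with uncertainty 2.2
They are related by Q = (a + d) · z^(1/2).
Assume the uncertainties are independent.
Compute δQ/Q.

Let u = a + d = 56.1. δu = √(δa² + δd²) = √(0.152 + 7.84) = 2.83, so δu/u = 0.0504.
Q is then a monomial in u, z:
δQ/Q = √((δu/u)² + (½·δz/z)²) = √(0.00254 + 0.00274) = 0.0727

0.0727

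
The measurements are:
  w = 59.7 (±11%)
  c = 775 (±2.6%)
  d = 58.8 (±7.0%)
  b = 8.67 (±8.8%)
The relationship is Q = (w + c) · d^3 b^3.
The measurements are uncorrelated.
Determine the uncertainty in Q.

3.74e+10

Let u = w + c = 835. δu = √(δw² + δc²) = √(43.1 + 406) = 21.2, so δu/u = 0.0254.
Q is then a monomial in u, d, b:
δQ/Q = √((δu/u)² + (3·δd/d)² + (3·δb/b)²) = √(0.000645 + 0.0441 + 0.0697) = 0.338
Q = 1.11e+11, so δQ = 0.338 × 1.11e+11 = 3.74e+10.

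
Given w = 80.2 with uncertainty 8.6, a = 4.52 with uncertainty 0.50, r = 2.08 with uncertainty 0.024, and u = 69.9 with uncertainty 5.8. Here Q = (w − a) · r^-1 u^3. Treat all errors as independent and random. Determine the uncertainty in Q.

3.4e+06

Let h = w − a = 75.7. δh = √(δw² + δa²) = √(74.0 + 0.250) = 8.61, so δh/h = 0.114.
Q is then a monomial in h, r, u:
δQ/Q = √((δh/h)² + (-1·δr/r)² + (3·δu/u)²) = √(0.0130 + 0.000133 + 0.0620) = 0.274
Q = 1.24e+07, so δQ = 0.274 × 1.24e+07 = 3.4e+06.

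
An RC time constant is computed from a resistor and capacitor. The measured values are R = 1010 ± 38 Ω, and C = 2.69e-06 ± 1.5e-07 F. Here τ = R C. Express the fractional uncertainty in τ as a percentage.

For a monomial τ ∝ R, C, fractional errors add in quadrature:
  (1·δR/R)² = (1×0.0376)² = 0.00142;  (1·δC/C)² = (1×0.0558)² = 0.00311
δτ/τ = √(0.00452) = 0.0673

6.73%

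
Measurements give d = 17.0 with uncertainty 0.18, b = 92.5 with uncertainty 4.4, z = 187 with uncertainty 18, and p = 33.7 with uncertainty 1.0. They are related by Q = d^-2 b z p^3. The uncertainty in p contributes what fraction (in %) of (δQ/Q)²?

39.8%

(δQ/Q)² = (-2·δd/d)² + (1·δb/b)² + (1·δz/z)² + (3·δp/p)²
  d term: (-2×0.0106)² = 0.000448
  b term: (1×0.0476)² = 0.00226
  z term: (1×0.0963)² = 0.00927
  p term: (3×0.0297)² = 0.00792
Total = 0.0199. Share from p = 0.00792/0.0199 = 0.398.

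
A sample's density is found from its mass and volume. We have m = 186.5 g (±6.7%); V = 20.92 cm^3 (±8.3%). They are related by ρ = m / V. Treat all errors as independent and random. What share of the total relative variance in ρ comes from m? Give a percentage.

(δρ/ρ)² = (1·δm/m)² + (-1·δV/V)²
  m term: (1×0.0670)² = 0.00449
  V term: (-1×0.0830)² = 0.00689
Total = 0.0114. Share from m = 0.00449/0.0114 = 0.395.

39.5%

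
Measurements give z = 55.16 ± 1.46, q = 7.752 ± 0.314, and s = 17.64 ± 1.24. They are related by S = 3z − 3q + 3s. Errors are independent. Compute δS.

Each term contributes (cᵢ δxᵢ)² to (δS)²:
  (3·δz)² = 19.2;  (3·δq)² = 0.887;  (3·δs)² = 13.8
δS = √(33.9) = 5.82

5.82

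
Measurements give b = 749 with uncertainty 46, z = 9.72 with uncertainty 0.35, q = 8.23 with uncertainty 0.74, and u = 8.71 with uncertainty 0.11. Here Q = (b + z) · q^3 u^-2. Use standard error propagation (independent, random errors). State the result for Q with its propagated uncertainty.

Let w = b + z = 759. δw = √(δb² + δz²) = √(2120 + 0.122) = 46.0, so δw/w = 0.0606.
Q is then a monomial in w, q, u:
δQ/Q = √((δw/w)² + (3·δq/q)² + (-2·δu/u)²) = √(0.00368 + 0.0728 + 0.000638) = 0.278
Q = 5570, so δQ = 0.278 × 5570 = 1550.

5570 ± 1550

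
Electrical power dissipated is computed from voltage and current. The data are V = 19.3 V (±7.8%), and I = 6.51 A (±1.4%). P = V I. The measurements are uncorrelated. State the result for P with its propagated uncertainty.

126 ± 9.96 W

Relative error in a monomial: (δP/P)² = Σ (nᵢ · δxᵢ/xᵢ)².
  (1·δV/V)² = (1×0.0780)² = 0.00608;  (1·δI/I)² = (1×0.0140)² = 0.000196
δP/P = √(0.00628) = 0.0792
P = 126 W, so δP = 0.0792 × 126 = 9.96 W.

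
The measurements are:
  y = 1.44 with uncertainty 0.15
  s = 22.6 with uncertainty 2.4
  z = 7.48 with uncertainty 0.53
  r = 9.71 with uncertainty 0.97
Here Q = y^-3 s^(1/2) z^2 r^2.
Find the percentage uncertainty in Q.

40.1%

For a monomial Q ∝ y^-3, s^(1/2), z^2, r^2, fractional errors add in quadrature:
  (-3·δy/y)² = (-3×0.104)² = 0.0977;  (½·δs/s)² = (0.5×0.106)² = 0.00282;  (2·δz/z)² = (2×0.0709)² = 0.0201;  (2·δr/r)² = (2×0.0999)² = 0.0399
δQ/Q = √(0.160) = 0.401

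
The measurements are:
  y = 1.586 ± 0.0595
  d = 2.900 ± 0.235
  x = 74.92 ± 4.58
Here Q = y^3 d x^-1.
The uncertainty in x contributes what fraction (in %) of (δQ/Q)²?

(δQ/Q)² = (3·δy/y)² + (1·δd/d)² + (-1·δx/x)²
  y term: (3×0.0375)² = 0.0127
  d term: (1×0.0810)² = 0.00657
  x term: (-1×0.0611)² = 0.00374
Total = 0.0230. Share from x = 0.00374/0.0230 = 0.163.

16.3%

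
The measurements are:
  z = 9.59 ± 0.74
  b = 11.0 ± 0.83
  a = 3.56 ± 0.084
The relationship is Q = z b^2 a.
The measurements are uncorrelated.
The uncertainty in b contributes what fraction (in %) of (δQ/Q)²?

77.8%

(δQ/Q)² = (1·δz/z)² + (2·δb/b)² + (1·δa/a)²
  z term: (1×0.0772)² = 0.00595
  b term: (2×0.0755)² = 0.0228
  a term: (1×0.0236)² = 0.000557
Total = 0.0293. Share from b = 0.0228/0.0293 = 0.778.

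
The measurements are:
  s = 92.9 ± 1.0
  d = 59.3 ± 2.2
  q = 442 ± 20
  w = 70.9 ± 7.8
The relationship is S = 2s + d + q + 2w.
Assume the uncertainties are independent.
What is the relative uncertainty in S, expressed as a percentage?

3.08%

Each term contributes (cᵢ δxᵢ)² to (δS)²:
  (2·δs)² = 4.00;  (δd)² = 4.84;  (δq)² = 400;  (2·δw)² = 243
δS = √(652) = 25.5
S = 829, so δS/S = 25.5/829 = 0.0308.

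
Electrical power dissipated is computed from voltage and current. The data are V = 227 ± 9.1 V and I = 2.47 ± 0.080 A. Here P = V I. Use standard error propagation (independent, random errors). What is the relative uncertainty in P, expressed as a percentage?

5.15%

For a monomial P ∝ V, I, fractional errors add in quadrature:
  (1·δV/V)² = (1×0.0401)² = 0.00161;  (1·δI/I)² = (1×0.0324)² = 0.00105
δP/P = √(0.00266) = 0.0515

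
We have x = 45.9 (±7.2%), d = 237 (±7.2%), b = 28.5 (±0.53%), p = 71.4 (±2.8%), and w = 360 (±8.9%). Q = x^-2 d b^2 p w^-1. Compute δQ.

3.38

For a monomial Q ∝ x^-2, d, b^2, p, w^-1, fractional errors add in quadrature:
  (-2·δx/x)² = (-2×0.0720)² = 0.0207;  (1·δd/d)² = (1×0.0720)² = 0.00518;  (2·δb/b)² = (2×0.00530)² = 0.000112;  (1·δp/p)² = (1×0.0280)² = 0.000784;  (-1·δw/w)² = (-1×0.0890)² = 0.00792
δQ/Q = √(0.0347) = 0.186
Q = 18.1, so δQ = 0.186 × 18.1 = 3.38.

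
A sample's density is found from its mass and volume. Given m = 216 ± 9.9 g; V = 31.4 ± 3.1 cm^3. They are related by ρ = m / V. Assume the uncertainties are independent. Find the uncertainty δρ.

Each factor contributes (exponent × relative error)² to (δρ/ρ)²:
  (1·δm/m)² = (1×0.0458)² = 0.00210;  (-1·δV/V)² = (-1×0.0987)² = 0.00975
δρ/ρ = √(0.0118) = 0.109
ρ = 6.88 g/cm^3, so δρ = 0.109 × 6.88 = 0.749 g/cm^3.

0.749 g/cm^3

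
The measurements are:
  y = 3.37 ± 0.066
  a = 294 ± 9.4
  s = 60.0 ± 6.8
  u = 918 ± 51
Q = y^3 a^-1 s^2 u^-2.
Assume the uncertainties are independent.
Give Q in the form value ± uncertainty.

Each factor contributes (exponent × relative error)² to (δQ/Q)²:
  (3·δy/y)² = (3×0.0196)² = 0.00345;  (-1·δa/a)² = (-1×0.0320)² = 0.00102;  (2·δs/s)² = (2×0.113)² = 0.0514;  (-2·δu/u)² = (-2×0.0556)² = 0.0123
δQ/Q = √(0.0682) = 0.261
Q = 0.000556, so δQ = 0.261 × 0.000556 = 0.000145.

0.000556 ± 0.000145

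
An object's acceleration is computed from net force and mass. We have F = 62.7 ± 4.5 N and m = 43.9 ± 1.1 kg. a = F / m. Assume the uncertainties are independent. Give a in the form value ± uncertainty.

Each factor contributes (exponent × relative error)² to (δa/a)²:
  (1·δF/F)² = (1×0.0718)² = 0.00515;  (-1·δm/m)² = (-1×0.0251)² = 0.000628
δa/a = √(0.00578) = 0.0760
a = 1.43 m/s^2, so δa = 0.0760 × 1.43 = 0.109 m/s^2.

1.43 ± 0.109 m/s^2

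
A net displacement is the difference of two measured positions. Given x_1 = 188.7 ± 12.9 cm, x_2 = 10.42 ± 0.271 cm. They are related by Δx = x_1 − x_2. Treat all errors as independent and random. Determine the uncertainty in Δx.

Sums and differences: (δΔx)² = Σ (cᵢ δxᵢ)².
  (δx_1)² = 166;  (δx_2)² = 0.0734
δΔx = √(166) = 12.9 cm

12.9 cm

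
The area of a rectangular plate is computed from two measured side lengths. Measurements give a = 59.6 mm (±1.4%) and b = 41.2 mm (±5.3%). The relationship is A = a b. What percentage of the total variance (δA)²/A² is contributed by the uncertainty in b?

(δA/A)² = (1·δa/a)² + (1·δb/b)²
  a term: (1×0.0140)² = 0.000196
  b term: (1×0.0530)² = 0.00281
Total = 0.00300. Share from b = 0.00281/0.00300 = 0.935.

93.5%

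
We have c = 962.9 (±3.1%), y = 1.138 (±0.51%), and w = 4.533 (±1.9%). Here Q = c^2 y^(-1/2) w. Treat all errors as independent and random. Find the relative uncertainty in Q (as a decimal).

0.0649

Relative error in a monomial: (δQ/Q)² = Σ (nᵢ · δxᵢ/xᵢ)².
  (2·δc/c)² = (2×0.0310)² = 0.00384;  (−½·δy/y)² = (-0.5×0.00510)² = 6.5e-06;  (1·δw/w)² = (1×0.0190)² = 0.000361
δQ/Q = √(0.00421) = 0.0649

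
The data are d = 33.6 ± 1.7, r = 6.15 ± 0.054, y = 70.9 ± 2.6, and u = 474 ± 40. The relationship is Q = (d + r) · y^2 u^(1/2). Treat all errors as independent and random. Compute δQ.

4.12e+05

Let w = d + r = 39.8. δw = √(δd² + δr²) = √(2.89 + 0.00292) = 1.70, so δw/w = 0.0428.
Q is then a monomial in w, y, u:
δQ/Q = √((δw/w)² + (2·δy/y)² + (½·δu/u)²) = √(0.00183 + 0.00538 + 0.00178) = 0.0948
Q = 4.35e+06, so δQ = 0.0948 × 4.35e+06 = 4.12e+05.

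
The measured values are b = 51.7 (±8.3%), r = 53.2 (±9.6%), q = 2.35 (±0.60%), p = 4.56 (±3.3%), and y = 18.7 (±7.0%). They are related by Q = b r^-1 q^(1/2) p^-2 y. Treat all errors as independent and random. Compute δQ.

Since Q is a product/quotient, work with relative uncertainties:
  (1·δb/b)² = (1×0.0830)² = 0.00689;  (-1·δr/r)² = (-1×0.0960)² = 0.00922;  (½·δq/q)² = (0.5×0.00600)² = 9e-06;  (-2·δp/p)² = (-2×0.0330)² = 0.00436;  (1·δy/y)² = (1×0.0700)² = 0.00490
δQ/Q = √(0.0254) = 0.159
Q = 1.34, so δQ = 0.159 × 1.34 = 0.213.

0.213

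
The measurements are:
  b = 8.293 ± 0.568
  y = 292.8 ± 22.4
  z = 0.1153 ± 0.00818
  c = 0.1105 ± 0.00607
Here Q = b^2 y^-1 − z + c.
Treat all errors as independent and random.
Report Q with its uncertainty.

0.2301 ± 0.0382

Let p = b^2·y^-1 = 0.2349. δp/p = √((2·δb/b)² + (-1·δy/y)²) = √(0.0188 + 0.00585) = 0.157, so δp = 0.0369.
Q = p − z + c: δQ = √(δp² + δz² + δc²) = √(0.00136 + 6.69e-05 + 3.68e-05) = 0.0382
Q = 0.2301.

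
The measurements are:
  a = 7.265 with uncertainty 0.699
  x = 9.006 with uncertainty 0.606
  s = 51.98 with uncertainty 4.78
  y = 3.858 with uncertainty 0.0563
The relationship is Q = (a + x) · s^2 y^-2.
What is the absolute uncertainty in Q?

Let u = a + x = 16.27. δu = √(δa² + δx²) = √(0.489 + 0.367) = 0.925, so δu/u = 0.0569.
Q is then a monomial in u, s, y:
δQ/Q = √((δu/u)² + (2·δs/s)² + (-2·δy/y)²) = √(0.00323 + 0.0338 + 0.000852) = 0.195
Q = 2954, so δQ = 0.195 × 2954 = 575.

575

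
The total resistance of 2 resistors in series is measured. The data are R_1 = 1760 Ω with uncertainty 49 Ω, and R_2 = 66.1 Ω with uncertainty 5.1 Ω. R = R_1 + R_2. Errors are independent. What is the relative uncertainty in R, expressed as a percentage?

For a sum/difference, combine absolute errors in quadrature:
  (δR_1)² = 2400;  (δR_2)² = 26.0
δR = √(2430) = 49.3 Ω
R = 1830 Ω, so δR/R = 49.3/1830 = 0.0270.

2.70%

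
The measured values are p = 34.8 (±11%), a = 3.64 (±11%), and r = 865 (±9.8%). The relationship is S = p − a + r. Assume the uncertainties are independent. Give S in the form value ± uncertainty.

Sums and differences: (δS)² = Σ (cᵢ δxᵢ)².
  (δp)² = 14.7;  (δa)² = 0.160;  (δr)² = 7190
δS = √(7200) = 84.9
S = 896.

896 ± 84.9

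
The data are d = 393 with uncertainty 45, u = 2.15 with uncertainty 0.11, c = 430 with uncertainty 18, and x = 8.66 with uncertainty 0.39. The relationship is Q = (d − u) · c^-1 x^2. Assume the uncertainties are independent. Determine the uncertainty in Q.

Let w = d − u = 391. δw = √(δd² + δu²) = √(2020 + 0.0121) = 45.0, so δw/w = 0.115.
Q is then a monomial in w, c, x:
δQ/Q = √((δw/w)² + (-1·δc/c)² + (2·δx/x)²) = √(0.0133 + 0.00175 + 0.00811) = 0.152
Q = 68.2, so δQ = 0.152 × 68.2 = 10.4.

10.4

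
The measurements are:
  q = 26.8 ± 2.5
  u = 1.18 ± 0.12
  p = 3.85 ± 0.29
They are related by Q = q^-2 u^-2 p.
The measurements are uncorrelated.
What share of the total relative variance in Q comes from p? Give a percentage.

(δQ/Q)² = (-2·δq/q)² + (-2·δu/u)² + (1·δp/p)²
  q term: (-2×0.0933)² = 0.0348
  u term: (-2×0.102)² = 0.0414
  p term: (1×0.0753)² = 0.00567
Total = 0.0818. Share from p = 0.00567/0.0818 = 0.0693.

6.93%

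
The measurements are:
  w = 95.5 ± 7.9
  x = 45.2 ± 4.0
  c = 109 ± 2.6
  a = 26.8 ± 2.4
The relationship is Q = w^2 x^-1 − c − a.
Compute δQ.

Let p = w^2·x^-1 = 202. δp/p = √((2·δw/w)² + (-1·δx/x)²) = √(0.0274 + 0.00783) = 0.188, so δp = 37.9.
Q = p − c − a: δQ = √(δp² + δc² + δa²) = √(1430 + 6.76 + 5.76) = 38.0

38.0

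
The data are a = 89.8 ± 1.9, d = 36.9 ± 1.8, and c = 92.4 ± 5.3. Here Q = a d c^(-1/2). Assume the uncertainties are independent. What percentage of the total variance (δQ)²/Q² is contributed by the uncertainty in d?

(δQ/Q)² = (1·δa/a)² + (1·δd/d)² + (−½·δc/c)²
  a term: (1×0.0212)² = 0.000448
  d term: (1×0.0488)² = 0.00238
  c term: (-0.5×0.0574)² = 0.000823
Total = 0.00365. Share from d = 0.00238/0.00365 = 0.652.

65.2%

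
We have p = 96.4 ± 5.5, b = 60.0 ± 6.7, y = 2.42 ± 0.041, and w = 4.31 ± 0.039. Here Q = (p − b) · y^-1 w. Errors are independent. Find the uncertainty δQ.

15.5

Let u = p − b = 36.4. δu = √(δp² + δb²) = √(30.2 + 44.9) = 8.67, so δu/u = 0.238.
Q is then a monomial in u, y, w:
δQ/Q = √((δu/u)² + (-1·δy/y)² + (1·δw/w)²) = √(0.0567 + 0.000287 + 8.19e-05) = 0.239
Q = 64.8, so δQ = 0.239 × 64.8 = 15.5.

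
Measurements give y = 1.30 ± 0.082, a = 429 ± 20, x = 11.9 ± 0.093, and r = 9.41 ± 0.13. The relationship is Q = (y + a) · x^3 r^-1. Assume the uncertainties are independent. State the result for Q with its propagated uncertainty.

77100 ± 4150

Let u = y + a = 430. δu = √(δy² + δa²) = √(0.00672 + 400) = 20.0, so δu/u = 0.0465.
Q is then a monomial in u, x, r:
δQ/Q = √((δu/u)² + (3·δx/x)² + (-1·δr/r)²) = √(0.00216 + 0.000550 + 0.000191) = 0.0539
Q = 77100, so δQ = 0.0539 × 77100 = 4150.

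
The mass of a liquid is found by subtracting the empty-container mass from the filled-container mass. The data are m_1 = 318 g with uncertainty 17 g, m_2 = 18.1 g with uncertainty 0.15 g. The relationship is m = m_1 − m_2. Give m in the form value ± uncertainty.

300 ± 17.0 g

For a sum/difference, combine absolute errors in quadrature:
  (δm_1)² = 289;  (δm_2)² = 0.0225
δm = √(289) = 17.0 g
m = 300 g.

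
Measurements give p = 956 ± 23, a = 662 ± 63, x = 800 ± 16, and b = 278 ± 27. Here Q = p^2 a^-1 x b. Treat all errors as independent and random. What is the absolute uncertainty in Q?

4.47e+07

Each factor contributes (exponent × relative error)² to (δQ/Q)²:
  (2·δp/p)² = (2×0.0241)² = 0.00232;  (-1·δa/a)² = (-1×0.0952)² = 0.00906;  (1·δx/x)² = (1×0.0200)² = 0.000400;  (1·δb/b)² = (1×0.0971)² = 0.00943
δQ/Q = √(0.0212) = 0.146
Q = 3.07e+08, so δQ = 0.146 × 3.07e+08 = 4.47e+07.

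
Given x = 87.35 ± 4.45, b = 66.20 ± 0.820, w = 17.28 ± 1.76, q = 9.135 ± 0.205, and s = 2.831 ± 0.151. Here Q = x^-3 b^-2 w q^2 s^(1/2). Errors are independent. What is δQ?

1.6e-07

Relative error in a monomial: (δQ/Q)² = Σ (nᵢ · δxᵢ/xᵢ)².
  (-3·δx/x)² = (-3×0.0509)² = 0.0234;  (-2·δb/b)² = (-2×0.0124)² = 0.000614;  (1·δw/w)² = (1×0.102)² = 0.0104;  (2·δq/q)² = (2×0.0224)² = 0.00201;  (½·δs/s)² = (0.5×0.0533)² = 0.000711
δQ/Q = √(0.0371) = 0.193
Q = 8.307e-07, so δQ = 0.193 × 8.307e-07 = 1.6e-07.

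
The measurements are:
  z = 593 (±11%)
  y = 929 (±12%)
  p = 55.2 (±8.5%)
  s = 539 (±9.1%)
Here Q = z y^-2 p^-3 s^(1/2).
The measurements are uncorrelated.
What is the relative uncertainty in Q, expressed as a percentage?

37.0%

Q is a product of powers, so relative uncertainties combine in quadrature:
  (1·δz/z)² = (1×0.110)² = 0.0121;  (-2·δy/y)² = (-2×0.120)² = 0.0576;  (-3·δp/p)² = (-3×0.0850)² = 0.0650;  (½·δs/s)² = (0.5×0.0910)² = 0.00207
δQ/Q = √(0.137) = 0.370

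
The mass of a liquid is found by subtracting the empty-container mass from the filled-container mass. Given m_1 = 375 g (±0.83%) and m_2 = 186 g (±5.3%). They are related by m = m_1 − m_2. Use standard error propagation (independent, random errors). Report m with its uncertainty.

189 ± 10.3 g

For a sum/difference, combine absolute errors in quadrature:
  (δm_1)² = 9.69;  (δm_2)² = 97.2
δm = √(107) = 10.3 g
m = 189 g.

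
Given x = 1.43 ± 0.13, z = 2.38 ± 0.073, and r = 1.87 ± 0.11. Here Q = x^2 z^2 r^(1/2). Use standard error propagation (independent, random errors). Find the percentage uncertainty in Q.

Products/powers → add relative errors in quadrature, weighted by exponent:
  (2·δx/x)² = (2×0.0909)² = 0.0331;  (2·δz/z)² = (2×0.0307)² = 0.00376;  (½·δr/r)² = (0.5×0.0588)² = 0.000865
δQ/Q = √(0.0377) = 0.194

19.4%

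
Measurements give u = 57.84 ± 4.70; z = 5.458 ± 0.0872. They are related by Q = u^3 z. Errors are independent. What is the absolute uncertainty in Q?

Relative error in a monomial: (δQ/Q)² = Σ (nᵢ · δxᵢ/xᵢ)².
  (3·δu/u)² = (3×0.0813)² = 0.0594;  (1·δz/z)² = (1×0.0160)² = 0.000255
δQ/Q = √(0.0597) = 0.244
Q = 1.056e+06, so δQ = 0.244 × 1.056e+06 = 2.58e+05.

2.58e+05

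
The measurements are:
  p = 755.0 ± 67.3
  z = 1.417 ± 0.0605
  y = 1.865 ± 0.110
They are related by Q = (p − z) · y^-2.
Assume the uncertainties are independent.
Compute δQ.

32.1

Let u = p − z = 753.6. δu = √(δp² + δz²) = √(4530 + 0.00366) = 67.3, so δu/u = 0.0893.
Q is then a monomial in u, y:
δQ/Q = √((δu/u)² + (-2·δy/y)²) = √(0.00798 + 0.0139) = 0.148
Q = 216.7, so δQ = 0.148 × 216.7 = 32.1.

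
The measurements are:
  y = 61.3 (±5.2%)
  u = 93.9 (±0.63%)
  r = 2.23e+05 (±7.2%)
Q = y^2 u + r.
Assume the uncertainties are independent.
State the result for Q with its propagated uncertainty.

Let p = y^2·u = 3.53e+05. δp/p = √((2·δy/y)² + (1·δu/u)²) = √(0.0108 + 3.97e-05) = 0.104, so δp = 36800.
Q = p + r: δQ = √(δp² + δr²) = √(1.35e+09 + 2.58e+08) = 40100
Q = 5.76e+05.

(5.76 ± 0.401) × 10^5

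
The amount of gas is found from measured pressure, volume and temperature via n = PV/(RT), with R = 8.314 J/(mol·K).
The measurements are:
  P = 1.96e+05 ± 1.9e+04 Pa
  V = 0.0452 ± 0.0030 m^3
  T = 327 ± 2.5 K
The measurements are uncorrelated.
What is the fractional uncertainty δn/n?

0.118

Each factor contributes (exponent × relative error)² to (δn/n)²:
  (1·δP/P)² = (1×0.0969)² = 0.00940;  (1·δV/V)² = (1×0.0664)² = 0.00441;  (-1·δT/T)² = (-1×0.00765)² = 5.84e-05
δn/n = √(0.0139) = 0.118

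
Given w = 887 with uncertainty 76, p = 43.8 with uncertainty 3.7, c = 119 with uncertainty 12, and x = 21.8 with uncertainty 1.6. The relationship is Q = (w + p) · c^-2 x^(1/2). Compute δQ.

Let u = w + p = 931. δu = √(δw² + δp²) = √(5780 + 13.7) = 76.1, so δu/u = 0.0817.
Q is then a monomial in u, c, x:
δQ/Q = √((δu/u)² + (-2·δc/c)² + (½·δx/x)²) = √(0.00668 + 0.0407 + 0.00135) = 0.221
Q = 0.307, so δQ = 0.221 × 0.307 = 0.0677.

0.0677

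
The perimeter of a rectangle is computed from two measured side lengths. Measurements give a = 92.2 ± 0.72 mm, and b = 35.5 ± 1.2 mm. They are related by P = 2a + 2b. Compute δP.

P is a linear combination, so absolute uncertainties add in quadrature:
  (2·δa)² = 2.07;  (2·δb)² = 5.76
δP = √(7.83) = 2.80 mm

2.80 mm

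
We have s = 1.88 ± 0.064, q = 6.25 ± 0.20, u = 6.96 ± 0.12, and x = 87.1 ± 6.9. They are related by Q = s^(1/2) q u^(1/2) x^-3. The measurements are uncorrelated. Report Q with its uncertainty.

(3.42 ± 0.823) × 10^-5

Q is a product of powers, so relative uncertainties combine in quadrature:
  (½·δs/s)² = (0.5×0.0340)² = 0.000290;  (1·δq/q)² = (1×0.0320)² = 0.00102;  (½·δu/u)² = (0.5×0.0172)² = 7.43e-05;  (-3·δx/x)² = (-3×0.0792)² = 0.0565
δQ/Q = √(0.0579) = 0.241
Q = 3.42e-05, so δQ = 0.241 × 3.42e-05 = 8.23e-06.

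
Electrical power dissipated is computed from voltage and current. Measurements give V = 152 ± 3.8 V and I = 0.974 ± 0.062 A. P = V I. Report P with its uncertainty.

148 ± 10.1 W

Products/powers → add relative errors in quadrature, weighted by exponent:
  (1·δV/V)² = (1×0.0250)² = 0.000625;  (1·δI/I)² = (1×0.0637)² = 0.00405
δP/P = √(0.00468) = 0.0684
P = 148 W, so δP = 0.0684 × 148 = 10.1 W.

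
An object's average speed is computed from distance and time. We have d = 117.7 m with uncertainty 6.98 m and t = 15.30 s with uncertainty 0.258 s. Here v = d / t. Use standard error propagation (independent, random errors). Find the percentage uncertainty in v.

6.17%

Products/powers → add relative errors in quadrature, weighted by exponent:
  (1·δd/d)² = (1×0.0593)² = 0.00352;  (-1·δt/t)² = (-1×0.0169)² = 0.000284
δv/v = √(0.00380) = 0.0617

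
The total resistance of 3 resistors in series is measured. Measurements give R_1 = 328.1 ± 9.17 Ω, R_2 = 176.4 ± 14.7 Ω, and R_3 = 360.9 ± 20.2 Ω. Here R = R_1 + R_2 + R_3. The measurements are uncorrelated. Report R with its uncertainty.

Absolute uncertainties add in quadrature for a linear combination:
  (δR_1)² = 84.1;  (δR_2)² = 216;  (δR_3)² = 408
δR = √(708) = 26.6 Ω
R = 865.4 Ω.

865.4 ± 26.6 Ω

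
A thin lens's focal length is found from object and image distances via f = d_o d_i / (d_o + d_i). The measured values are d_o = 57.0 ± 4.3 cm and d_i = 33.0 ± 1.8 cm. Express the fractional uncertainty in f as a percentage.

4.43%

∂f/∂d_o = (d_i/(d_o+d_i))² = 0.134;  ∂f/∂d_i = (d_o/(d_o+d_i))² = 0.401
δf = √((∂f/∂d_o · δd_o)² + (∂f/∂d_i · δd_i)²) = √(0.334 + 0.521) = 0.925 cm
f = 20.9 cm, so δf/f = 0.925/20.9 = 0.0443.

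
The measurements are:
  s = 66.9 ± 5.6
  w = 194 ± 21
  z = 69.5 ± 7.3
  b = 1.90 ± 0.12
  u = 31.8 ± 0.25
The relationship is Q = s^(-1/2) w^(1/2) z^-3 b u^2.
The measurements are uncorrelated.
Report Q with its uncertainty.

0.00975 ± 0.00321

Products/powers → add relative errors in quadrature, weighted by exponent:
  (−½·δs/s)² = (-0.5×0.0837)² = 0.00175;  (½·δw/w)² = (0.5×0.108)² = 0.00293;  (-3·δz/z)² = (-3×0.105)² = 0.0993;  (1·δb/b)² = (1×0.0632)² = 0.00399;  (2·δu/u)² = (2×0.00786)² = 0.000247
δQ/Q = √(0.108) = 0.329
Q = 0.00975, so δQ = 0.329 × 0.00975 = 0.00321.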